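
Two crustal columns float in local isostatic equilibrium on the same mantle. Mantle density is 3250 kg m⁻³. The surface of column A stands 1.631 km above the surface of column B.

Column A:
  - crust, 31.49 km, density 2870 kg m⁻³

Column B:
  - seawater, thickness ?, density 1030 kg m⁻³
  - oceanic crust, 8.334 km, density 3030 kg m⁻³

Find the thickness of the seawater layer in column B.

Take the compensation level at the base of the deeper column (depth z_c below the surface of column A) and equate Σ ρ_i t_i down to z_c; mantle fills any gap and the z_c terms cancel.
Column A: 31.49×2870 + (z_c − 31.49)×3250
Column B: 1.631×0 + x×1030 + 8.334×3030 + (z_c − 1.631 − 8.334 − x)×3250
The z_c×3250 term appears on both sides and cancels. Collect the known terms of each column as K = Σ(ρt)_known − 3250 × (depth of known layers): K_A = 90376.3 − 3250×31.49 = −11966.2; K_B = 25252.02 − 3250×(1.631 + 8.334) = −7134.23.
Balance: K_A = K_B − x×(3250 − 1030), so x = (K_B − K_A)/(3250 − 1030) = 4831.97/2220 = 2.18 km.

2.18 km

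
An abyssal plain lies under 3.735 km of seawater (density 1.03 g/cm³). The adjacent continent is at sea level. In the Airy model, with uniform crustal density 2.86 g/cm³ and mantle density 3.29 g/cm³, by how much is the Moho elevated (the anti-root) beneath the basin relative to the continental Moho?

15.9 km

Equating mass per unit area of the two columns: replacing crust with seawater at the top is compensated by replacing crust with mantle at the base: d (ρ_c − ρ_w) = a (ρ_m − ρ_c).
a = d (ρ_c − ρ_w)/(ρ_m − ρ_c) = 3.735 km × 1.83/0.43 = 15.9 km.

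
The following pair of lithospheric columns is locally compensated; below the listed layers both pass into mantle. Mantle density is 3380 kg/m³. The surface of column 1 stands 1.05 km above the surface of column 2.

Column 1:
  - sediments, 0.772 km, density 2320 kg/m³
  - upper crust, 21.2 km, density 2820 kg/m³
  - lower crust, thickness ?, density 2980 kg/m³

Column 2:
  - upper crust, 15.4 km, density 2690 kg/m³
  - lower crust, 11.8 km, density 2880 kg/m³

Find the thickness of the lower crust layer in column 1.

18.5 km

Take the compensation level at the base of the deeper column (depth z_c below the surface of column 1) and equate Σ ρ_i t_i down to z_c; mantle fills any gap and the z_c terms cancel.
Column 1: 0.772×2320 + 21.2×2820 + x×2980 + (z_c − 21.972 − x)×3380
Column 2: 1.05×0 + 15.4×2690 + 11.8×2880 + (z_c − 1.05 − 27.2)×3380
The z_c×3380 term appears on both sides and cancels. Collect the known terms of each column as K = Σ(ρt)_known − 3380 × (depth of known layers): K_1 = 61575.04 − 3380×21.972 = −12690.32; K_2 = 75410 − 3380×(1.05 + 27.2) = −20075.
Balance: K_1 − x×(3380 − 2980) = K_2, so x = (K_1 − K_2)/(3380 − 2980) = 7384.68/400 = 18.5 km.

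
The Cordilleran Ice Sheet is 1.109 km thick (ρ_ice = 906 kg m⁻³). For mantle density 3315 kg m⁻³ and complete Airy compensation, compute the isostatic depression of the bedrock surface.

0.303 km

Isostatic balance requires: the ice load ρ_ice t is balanced by mantle displaced below, ρ_m s.
s = t ρ_ice / ρ_m = 1.109 km × 906/3315 = 0.303 km.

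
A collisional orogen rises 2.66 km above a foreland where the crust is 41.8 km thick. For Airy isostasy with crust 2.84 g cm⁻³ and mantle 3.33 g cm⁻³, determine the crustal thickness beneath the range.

Root depth r = h ρ_c / (ρ_m − ρ_c) = 2.66 km × 2.84 / 0.49 = 15.42 km.
Total thickness = T + h + r = 41.8 km + 2.66 km + 15.42 km = 59.9 km.

59.9 km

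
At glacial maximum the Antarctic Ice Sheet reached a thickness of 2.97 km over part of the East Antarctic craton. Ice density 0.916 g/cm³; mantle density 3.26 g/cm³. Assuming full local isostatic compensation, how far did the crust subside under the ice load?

0.835 km

For local isostatic compensation: the ice load ρ_ice t is balanced by mantle displaced below, ρ_m s.
s = t ρ_ice / ρ_m = 2.97 km × 0.916/3.26 = 0.835 km.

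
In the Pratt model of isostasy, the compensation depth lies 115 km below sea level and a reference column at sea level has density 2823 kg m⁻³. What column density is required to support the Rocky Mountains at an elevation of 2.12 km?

Pratt balance: ρ_ref D = ρ (D + h).
ρ = ρ_ref D/(D + h) = 2823 × 115 km/(115 km + 2.12 km) = 2770 kg m⁻³.

2770 kg m⁻³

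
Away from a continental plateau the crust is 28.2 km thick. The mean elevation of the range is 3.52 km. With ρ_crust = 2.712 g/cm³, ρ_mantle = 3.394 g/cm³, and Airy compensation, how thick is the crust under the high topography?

Root depth r = h ρ_c / (ρ_m − ρ_c) = 3.52 km × 2.712 / 0.682 = 14 km.
Total thickness = T + h + r = 28.2 km + 3.52 km + 14 km = 45.7 km.

45.7 km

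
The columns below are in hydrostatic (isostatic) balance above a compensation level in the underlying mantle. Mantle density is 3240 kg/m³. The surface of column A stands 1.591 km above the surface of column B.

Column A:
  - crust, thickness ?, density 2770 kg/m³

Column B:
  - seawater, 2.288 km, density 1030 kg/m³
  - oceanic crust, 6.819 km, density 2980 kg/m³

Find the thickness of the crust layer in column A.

Take the compensation level at the base of the deeper column (depth z_c below the surface of column A) and equate Σ ρ_i t_i down to z_c; mantle fills any gap and the z_c terms cancel.
Column A: x×2770 + (z_c − 0 − x)×3240
Column B: 1.591×0 + 2.288×1030 + 6.819×2980 + (z_c − 1.591 − 9.107)×3240
The z_c×3240 term appears on both sides and cancels. Collect the known terms of each column as K = Σ(ρt)_known − 3240 × (depth of known layers): K_A = 0 − 3240×0 = 0; K_B = 22677.26 − 3240×(1.591 + 9.107) = −11984.26.
Balance: K_A − x×(3240 − 2770) = K_B, so x = (K_A − K_B)/(3240 − 2770) = 11984.3/470 = 25.5 km.

25.5 km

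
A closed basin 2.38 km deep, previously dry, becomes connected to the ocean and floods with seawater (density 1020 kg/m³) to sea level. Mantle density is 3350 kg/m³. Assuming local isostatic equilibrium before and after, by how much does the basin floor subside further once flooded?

After flooding the water column is d + s deep. Its weight must equal the weight of mantle displaced by the extra subsidence s: (d + s) ρ_w = s ρ_m.
s = d ρ_w / (ρ_m − ρ_w) = 2.38 km × 1020/(3350 − 1020) = 1.04 km.

1.04 km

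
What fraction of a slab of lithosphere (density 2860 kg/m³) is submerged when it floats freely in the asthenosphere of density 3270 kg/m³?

Submerged fraction = ρ_obj/ρ_fluid = 2860/3270 = 0.875.

0.875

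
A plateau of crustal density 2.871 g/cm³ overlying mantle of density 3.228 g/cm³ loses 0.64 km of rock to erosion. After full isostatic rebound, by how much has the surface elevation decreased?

0.0708 km

Rebound u = e ρ_c/ρ_m = 0.64 km × 2.871/3.228 = 0.5692 km.
Net surface drop = e − u = 0.64 km − 0.5692 km = e (ρ_m − ρ_c)/ρ_m = 0.0708 km.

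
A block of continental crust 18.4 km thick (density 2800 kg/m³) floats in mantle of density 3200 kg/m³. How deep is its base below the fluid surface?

16.1 km

Draft d = t ρ_obj/ρ_fluid = 18.4 km × 2800/3200 = 16.1 km.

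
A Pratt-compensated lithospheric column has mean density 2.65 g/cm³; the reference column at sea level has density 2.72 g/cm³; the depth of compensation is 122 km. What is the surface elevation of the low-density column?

ρ_ref D = ρ (D + h) → h = D (ρ_ref − ρ)/ρ.
h = 122 km × (2.72 − 2.65)/2.65 = 3.22 km.

3.22 km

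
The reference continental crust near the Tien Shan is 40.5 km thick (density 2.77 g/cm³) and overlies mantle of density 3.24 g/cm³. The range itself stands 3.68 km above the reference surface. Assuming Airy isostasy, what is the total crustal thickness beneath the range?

65.9 km

Root depth r = h ρ_c / (ρ_m − ρ_c) = 3.68 km × 2.77 / 0.47 = 21.69 km.
Total thickness = T + h + r = 40.5 km + 3.68 km + 21.69 km = 65.9 km.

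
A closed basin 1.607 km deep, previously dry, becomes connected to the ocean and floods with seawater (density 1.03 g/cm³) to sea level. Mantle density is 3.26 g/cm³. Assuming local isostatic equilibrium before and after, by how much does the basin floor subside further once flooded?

0.742 km

After flooding the water column is d + s deep. Its weight must equal the weight of mantle displaced by the extra subsidence s: (d + s) ρ_w = s ρ_m.
s = d ρ_w / (ρ_m − ρ_w) = 1.607 km × 1.03/(3.26 − 1.03) = 0.742 km.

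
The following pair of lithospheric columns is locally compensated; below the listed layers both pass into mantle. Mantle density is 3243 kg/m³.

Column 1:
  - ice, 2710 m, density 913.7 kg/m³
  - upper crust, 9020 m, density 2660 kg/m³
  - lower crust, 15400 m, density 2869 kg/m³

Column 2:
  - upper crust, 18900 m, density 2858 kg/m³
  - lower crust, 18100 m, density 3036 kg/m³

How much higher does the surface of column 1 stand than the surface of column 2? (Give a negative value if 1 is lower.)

1940 m

For any compensation level in the mantle, the mantle terms cancel and isostasy reduces to e = (Σt_1 − Σt_2) − (Σ(ρt)_1 − Σ(ρt)_2) / ρ_m.
Σt_1 = 27130 m; Σt_2 = 37000 m; Σ(ρt)_1 = 70651927; Σ(ρt)_2 = 108967800 (in m·kg/m³).
e = (27130 − 37000) − (70651927 − 108967800) / 3243 = 1940 m.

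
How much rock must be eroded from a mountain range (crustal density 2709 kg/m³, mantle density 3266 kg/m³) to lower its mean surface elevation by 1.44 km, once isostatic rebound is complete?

8.44 km

Net drop Δ = e − u = e − e ρ_c/ρ_m = e (ρ_m − ρ_c)/ρ_m.
e = Δ ρ_m/(ρ_m − ρ_c) = 1.44 km × 3266/557 = 8.44 km.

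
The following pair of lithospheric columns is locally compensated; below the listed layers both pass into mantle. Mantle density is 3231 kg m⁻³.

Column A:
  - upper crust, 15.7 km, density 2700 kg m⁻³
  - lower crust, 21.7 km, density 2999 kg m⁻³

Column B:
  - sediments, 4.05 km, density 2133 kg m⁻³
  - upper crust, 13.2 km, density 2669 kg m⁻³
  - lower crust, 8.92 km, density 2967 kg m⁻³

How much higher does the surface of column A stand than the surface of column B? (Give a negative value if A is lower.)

−0.263 km

For any compensation level in the mantle, the mantle terms cancel and isostasy reduces to e = (Σt_A − Σt_B) − (Σ(ρt)_A − Σ(ρt)_B) / ρ_m.
Σt_A = 37.4 km; Σt_B = 26.17 km; Σ(ρt)_A = 107468.3; Σ(ρt)_B = 70335.09 (in km·kg m⁻³).
e = (37.4 − 26.17) − (107468.3 − 70335.09) / 3231 = −0.263 km.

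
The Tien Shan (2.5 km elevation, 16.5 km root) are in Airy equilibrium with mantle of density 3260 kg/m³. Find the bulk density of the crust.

ρ_c h = (ρ_m − ρ_c) r → ρ_c (h + r) = ρ_m r → ρ_c = ρ_m r / (h + r).
ρ_c = 3260 × 16.5 km / (2.5 km + 16.5 km) = 2830 kg/m³.

2830 kg/m³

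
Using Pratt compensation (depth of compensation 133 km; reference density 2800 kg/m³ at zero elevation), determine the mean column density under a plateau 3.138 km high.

2740 kg/m³

Pratt balance: ρ_ref D = ρ (D + h).
ρ = ρ_ref D/(D + h) = 2800 × 133 km/(133 km + 3.138 km) = 2740 kg/m³.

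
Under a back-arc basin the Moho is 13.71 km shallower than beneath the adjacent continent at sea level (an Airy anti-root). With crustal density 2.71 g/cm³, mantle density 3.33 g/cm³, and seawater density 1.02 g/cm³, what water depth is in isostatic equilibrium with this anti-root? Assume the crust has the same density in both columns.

5.03 km

Replacing a thickness d of crust by seawater at the top must be balanced by replacing crust with mantle at the base: d (ρ_c − ρ_w) = a (ρ_m − ρ_c).
d = a (ρ_m − ρ_c)/(ρ_c − ρ_w) = 13.71 km × 0.62/1.69 = 5.03 km.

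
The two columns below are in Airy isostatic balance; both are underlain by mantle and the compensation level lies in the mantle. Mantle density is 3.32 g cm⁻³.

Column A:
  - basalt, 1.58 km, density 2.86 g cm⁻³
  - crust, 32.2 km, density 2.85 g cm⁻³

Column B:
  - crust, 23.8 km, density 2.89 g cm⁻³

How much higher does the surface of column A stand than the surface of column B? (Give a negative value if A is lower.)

1.69 km

For any compensation level in the mantle, the mantle terms cancel and isostasy reduces to e = (Σt_A − Σt_B) − (Σ(ρt)_A − Σ(ρt)_B) / ρ_m.
Σt_A = 33.78 km; Σt_B = 23.8 km; Σ(ρt)_A = 96.2888; Σ(ρt)_B = 68.782 (in km·g cm⁻³).
e = (33.78 − 23.8) − (96.2888 − 68.782) / 3.32 = 1.69 km.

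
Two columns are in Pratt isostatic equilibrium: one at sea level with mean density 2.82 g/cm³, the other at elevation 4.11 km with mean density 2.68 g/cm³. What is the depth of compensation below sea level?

78.7 km

ρ_ref D = ρ (D + h) → D (ρ_ref − ρ) = ρ h.
D = ρ h/(ρ_ref − ρ) = 2.68 × 4.11 km/(2.82 − 2.68) = 78.7 km.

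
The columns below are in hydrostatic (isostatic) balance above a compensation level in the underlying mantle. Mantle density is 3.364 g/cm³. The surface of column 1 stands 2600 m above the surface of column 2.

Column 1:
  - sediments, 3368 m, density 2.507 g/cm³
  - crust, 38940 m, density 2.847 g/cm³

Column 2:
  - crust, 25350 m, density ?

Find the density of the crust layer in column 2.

2.8 g/cm³

Take the compensation level at the base of the deeper column (depth z_c below the surface of column 1) and equate Σ ρ_i t_i down to z_c; mantle fills any gap and the z_c terms cancel.
Column 1: 3368×2.507 + 38940×2.847 + (z_c − 42308)×3.364
Column 2: 2600×0 + 25350×ρ + (z_c − 2600 − 25350)×3.364
The z_c×3.364 term appears on both sides and cancels. Collect the known terms of each column as K = Σ(ρt)_known − 3.364 × (depth of known layers): K_1 = 119305.756 − 3.364×42308 = −23018.356; K_2 = 0 − 3.364×(2600 + 25350) = −94023.8.
Balance: K_1 = K_2 + 25350×ρ, so ρ = (K_1 − K_2)/25350 = 71005.4/25350 = 2.8 g/cm³.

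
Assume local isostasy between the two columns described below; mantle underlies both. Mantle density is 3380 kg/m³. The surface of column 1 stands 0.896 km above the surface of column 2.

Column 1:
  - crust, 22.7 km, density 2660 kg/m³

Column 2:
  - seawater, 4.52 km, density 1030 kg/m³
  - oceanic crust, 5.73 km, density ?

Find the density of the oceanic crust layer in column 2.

2910 kg/m³

Take the compensation level at the base of the deeper column (depth z_c below the surface of column 1) and equate Σ ρ_i t_i down to z_c; mantle fills any gap and the z_c terms cancel.
Column 1: 22.7×2660 + (z_c − 22.7)×3380
Column 2: 0.896×0 + 4.52×1030 + 5.73×ρ + (z_c − 0.896 − 10.25)×3380
The z_c×3380 term appears on both sides and cancels. Collect the known terms of each column as K = Σ(ρt)_known − 3380 × (depth of known layers): K_1 = 60382 − 3380×22.7 = −16344; K_2 = 4655.6 − 3380×(0.896 + 10.25) = −33017.88.
Balance: K_1 = K_2 + 5.73×ρ, so ρ = (K_1 − K_2)/5.73 = 16673.9/5.73 = 2910 kg/m³.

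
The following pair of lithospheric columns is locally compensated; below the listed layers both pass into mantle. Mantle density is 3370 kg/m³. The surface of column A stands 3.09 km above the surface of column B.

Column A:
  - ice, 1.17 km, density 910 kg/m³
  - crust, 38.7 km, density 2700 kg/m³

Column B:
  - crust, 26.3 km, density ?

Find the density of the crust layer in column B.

2670 kg/m³

Take the compensation level at the base of the deeper column (depth z_c below the surface of column A) and equate Σ ρ_i t_i down to z_c; mantle fills any gap and the z_c terms cancel.
Column A: 1.17×910 + 38.7×2700 + (z_c − 39.87)×3370
Column B: 3.09×0 + 26.3×ρ + (z_c − 3.09 − 26.3)×3370
The z_c×3370 term appears on both sides and cancels. Collect the known terms of each column as K = Σ(ρt)_known − 3370 × (depth of known layers): K_A = 105554.7 − 3370×39.87 = −28807.2; K_B = 0 − 3370×(3.09 + 26.3) = −99044.3.
Balance: K_A = K_B + 26.3×ρ, so ρ = (K_A − K_B)/26.3 = 70237.1/26.3 = 2670 kg/m³.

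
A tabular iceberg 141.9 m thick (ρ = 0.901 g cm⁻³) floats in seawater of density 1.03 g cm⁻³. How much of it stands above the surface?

17.8 m

Floating equilibrium: submerged depth d = t ρ_obj/ρ_fluid = 141.9 m × 0.901/1.03 = 124.1 m.
Freeboard = t − d = 141.9 m − 124.1 m = 17.8 m.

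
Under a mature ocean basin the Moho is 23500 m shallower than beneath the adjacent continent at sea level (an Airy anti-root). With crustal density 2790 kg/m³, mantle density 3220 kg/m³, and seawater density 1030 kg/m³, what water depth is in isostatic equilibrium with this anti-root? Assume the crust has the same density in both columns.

Replacing a thickness d of crust by seawater at the top must be balanced by replacing crust with mantle at the base: d (ρ_c − ρ_w) = a (ρ_m − ρ_c).
d = a (ρ_m − ρ_c)/(ρ_c − ρ_w) = 23500 m × 430/1760 = 5740 m.

5740 m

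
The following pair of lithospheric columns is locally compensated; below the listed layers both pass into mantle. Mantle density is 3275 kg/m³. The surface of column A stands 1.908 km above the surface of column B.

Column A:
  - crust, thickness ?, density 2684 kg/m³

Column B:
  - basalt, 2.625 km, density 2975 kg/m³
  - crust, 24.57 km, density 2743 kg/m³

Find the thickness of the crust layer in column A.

Take the compensation level at the base of the deeper column (depth z_c below the surface of column A) and equate Σ ρ_i t_i down to z_c; mantle fills any gap and the z_c terms cancel.
Column A: x×2684 + (z_c − 0 − x)×3275
Column B: 1.908×0 + 2.625×2975 + 24.57×2743 + (z_c − 1.908 − 27.195)×3275
The z_c×3275 term appears on both sides and cancels. Collect the known terms of each column as K = Σ(ρt)_known − 3275 × (depth of known layers): K_A = 0 − 3275×0 = 0; K_B = 75204.885 − 3275×(1.908 + 27.195) = −20107.44.
Balance: K_A − x×(3275 − 2684) = K_B, so x = (K_A − K_B)/(3275 − 2684) = 20107.4/591 = 34 km.

34 km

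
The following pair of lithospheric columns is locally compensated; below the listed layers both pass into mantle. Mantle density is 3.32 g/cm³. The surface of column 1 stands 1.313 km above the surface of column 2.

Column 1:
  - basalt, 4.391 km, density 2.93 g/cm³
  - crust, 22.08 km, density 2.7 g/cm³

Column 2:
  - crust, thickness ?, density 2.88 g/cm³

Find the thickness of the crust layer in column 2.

25.1 km

Take the compensation level at the base of the deeper column (depth z_c below the surface of column 1) and equate Σ ρ_i t_i down to z_c; mantle fills any gap and the z_c terms cancel.
Column 1: 4.391×2.93 + 22.08×2.7 + (z_c − 26.471)×3.32
Column 2: 1.313×0 + x×2.88 + (z_c − 1.313 − 0 − x)×3.32
The z_c×3.32 term appears on both sides and cancels. Collect the known terms of each column as K = Σ(ρt)_known − 3.32 × (depth of known layers): K_1 = 72.48163 − 3.32×26.471 = −15.40209; K_2 = 0 − 3.32×(1.313 + 0) = −4.35916.
Balance: K_1 = K_2 − x×(3.32 − 2.88), so x = (K_2 − K_1)/(3.32 − 2.88) = 11.0429/0.44 = 25.1 km.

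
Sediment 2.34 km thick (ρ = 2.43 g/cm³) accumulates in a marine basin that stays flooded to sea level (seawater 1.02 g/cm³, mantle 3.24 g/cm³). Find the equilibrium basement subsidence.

Submarine loading: the sediment displaces seawater, and the subsidence is in turn flooded, so s (ρ_m − ρ_w) = t (ρ_sed − ρ_w).
s = 2.34 km × (2.43 − 1.02) / (3.24 − 1.02) = 1.49 km.

1.49 km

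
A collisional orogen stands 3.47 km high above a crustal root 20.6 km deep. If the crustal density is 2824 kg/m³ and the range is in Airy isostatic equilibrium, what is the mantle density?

Airy balance: ρ_c h = (ρ_m − ρ_c) r → ρ_m = ρ_c (1 + h/r).
ρ_m = 2824 × (1 + 3.47 km/20.6 km) = 3300 kg/m³.

3300 kg/m³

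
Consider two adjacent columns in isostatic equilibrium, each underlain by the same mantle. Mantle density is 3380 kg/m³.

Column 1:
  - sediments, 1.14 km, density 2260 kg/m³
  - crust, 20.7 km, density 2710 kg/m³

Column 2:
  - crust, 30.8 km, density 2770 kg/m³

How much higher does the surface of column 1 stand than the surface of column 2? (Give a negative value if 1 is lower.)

For any compensation level in the mantle, the mantle terms cancel and isostasy reduces to e = (Σt_1 − Σt_2) − (Σ(ρt)_1 − Σ(ρt)_2) / ρ_m.
Σt_1 = 21.84 km; Σt_2 = 30.8 km; Σ(ρt)_1 = 58673.4; Σ(ρt)_2 = 85316 (in km·kg/m³).
e = (21.84 − 30.8) − (58673.4 − 85316) / 3380 = −1.08 km.

−1.08 km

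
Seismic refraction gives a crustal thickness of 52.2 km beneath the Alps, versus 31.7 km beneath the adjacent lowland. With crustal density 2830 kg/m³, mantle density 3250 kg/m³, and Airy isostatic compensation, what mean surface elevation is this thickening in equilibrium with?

Excess crust Δ = 52.2 km − 31.7 km = 20.5 km, split between elevation h and root r with h + r = Δ.
Airy balance ρ_c h = (ρ_m − ρ_c) r gives r = h ρ_c/(ρ_m − ρ_c), so h (1 + ρ_c/(ρ_m − ρ_c)) = Δ, i.e. h = Δ (ρ_m − ρ_c)/ρ_m.
h = 20.5 km × 420/3250 = 2.65 km.

2.65 km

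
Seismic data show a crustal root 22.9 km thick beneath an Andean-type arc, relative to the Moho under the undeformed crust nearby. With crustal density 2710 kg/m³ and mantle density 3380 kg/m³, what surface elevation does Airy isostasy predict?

5.66 km

Isostatic balance requires: ρ_c h = (ρ_m − ρ_c) r.
h = r (ρ_m − ρ_c) / ρ_c = 22.9 km × (3380 − 2710) / 2710 = 5.66 km.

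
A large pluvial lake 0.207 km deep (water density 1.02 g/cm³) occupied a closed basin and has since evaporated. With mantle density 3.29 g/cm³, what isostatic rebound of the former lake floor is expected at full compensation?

u = d ρ_w/ρ_m = 0.207 km × 1.02/3.29 = 0.0642 km.

0.0642 km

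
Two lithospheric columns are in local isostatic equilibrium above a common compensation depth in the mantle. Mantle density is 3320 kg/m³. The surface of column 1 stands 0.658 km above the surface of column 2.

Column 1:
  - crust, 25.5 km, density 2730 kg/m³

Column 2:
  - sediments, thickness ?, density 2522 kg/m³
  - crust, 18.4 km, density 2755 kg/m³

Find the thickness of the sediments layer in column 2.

3.09 km

Take the compensation level at the base of the deeper column (depth z_c below the surface of column 1) and equate Σ ρ_i t_i down to z_c; mantle fills any gap and the z_c terms cancel.
Column 1: 25.5×2730 + (z_c − 25.5)×3320
Column 2: 0.658×0 + x×2522 + 18.4×2755 + (z_c − 0.658 − 18.4 − x)×3320
The z_c×3320 term appears on both sides and cancels. Collect the known terms of each column as K = Σ(ρt)_known − 3320 × (depth of known layers): K_1 = 69615 − 3320×25.5 = −15045; K_2 = 50692 − 3320×(0.658 + 18.4) = −12580.56.
Balance: K_1 = K_2 − x×(3320 − 2522), so x = (K_2 − K_1)/(3320 − 2522) = 2464.44/798 = 3.09 km.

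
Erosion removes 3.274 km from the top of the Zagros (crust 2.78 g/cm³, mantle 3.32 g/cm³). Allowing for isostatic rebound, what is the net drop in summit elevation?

Rebound u = e ρ_c/ρ_m = 3.274 km × 2.78/3.32 = 2.741 km.
Net surface drop = e − u = 3.274 km − 2.741 km = e (ρ_m − ρ_c)/ρ_m = 0.533 km.

0.533 km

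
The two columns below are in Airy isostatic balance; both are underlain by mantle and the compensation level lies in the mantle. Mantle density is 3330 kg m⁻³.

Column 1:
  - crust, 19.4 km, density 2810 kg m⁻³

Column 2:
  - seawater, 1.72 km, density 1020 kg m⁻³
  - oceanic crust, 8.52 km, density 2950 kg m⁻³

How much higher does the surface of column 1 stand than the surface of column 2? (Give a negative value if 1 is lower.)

For any compensation level in the mantle, the mantle terms cancel and isostasy reduces to e = (Σt_1 − Σt_2) − (Σ(ρt)_1 − Σ(ρt)_2) / ρ_m.
Σt_1 = 19.4 km; Σt_2 = 10.24 km; Σ(ρt)_1 = 54514; Σ(ρt)_2 = 26888.4 (in km·kg m⁻³).
e = (19.4 − 10.24) − (54514 − 26888.4) / 3330 = 0.864 km.

0.864 km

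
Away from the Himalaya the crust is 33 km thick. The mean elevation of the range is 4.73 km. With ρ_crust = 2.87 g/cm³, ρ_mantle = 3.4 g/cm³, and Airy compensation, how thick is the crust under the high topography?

63.3 km

Root depth r = h ρ_c / (ρ_m − ρ_c) = 4.73 km × 2.87 / 0.53 = 25.61 km.
Total thickness = T + h + r = 33 km + 4.73 km + 25.61 km = 63.3 km.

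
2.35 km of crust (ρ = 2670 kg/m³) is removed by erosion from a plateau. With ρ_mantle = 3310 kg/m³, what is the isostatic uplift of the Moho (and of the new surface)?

Unloading: uplift u = e ρ_c/ρ_m = 2.35 km × 2670/3310 = 1.9 km.

1.9 km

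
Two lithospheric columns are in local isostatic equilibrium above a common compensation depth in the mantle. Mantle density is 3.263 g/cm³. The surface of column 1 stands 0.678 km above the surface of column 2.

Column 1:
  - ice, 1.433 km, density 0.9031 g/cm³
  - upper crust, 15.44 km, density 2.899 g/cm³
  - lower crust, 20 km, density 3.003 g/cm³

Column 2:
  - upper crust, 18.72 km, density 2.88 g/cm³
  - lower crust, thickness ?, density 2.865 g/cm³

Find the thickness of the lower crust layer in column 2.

Take the compensation level at the base of the deeper column (depth z_c below the surface of column 1) and equate Σ ρ_i t_i down to z_c; mantle fills any gap and the z_c terms cancel.
Column 1: 1.433×0.9031 + 15.44×2.899 + 20×3.003 + (z_c − 36.873)×3.263
Column 2: 0.678×0 + 18.72×2.88 + x×2.865 + (z_c − 0.678 − 18.72 − x)×3.263
The z_c×3.263 term appears on both sides and cancels. Collect the known terms of each column as K = Σ(ρt)_known − 3.263 × (depth of known layers): K_1 = 106.114702 − 3.263×36.873 = −14.2018967; K_2 = 53.9136 − 3.263×(0.678 + 18.72) = −9.382074.
Balance: K_1 = K_2 − x×(3.263 − 2.865), so x = (K_2 − K_1)/(3.263 − 2.865) = 4.81982/0.398 = 12.1 km.

12.1 km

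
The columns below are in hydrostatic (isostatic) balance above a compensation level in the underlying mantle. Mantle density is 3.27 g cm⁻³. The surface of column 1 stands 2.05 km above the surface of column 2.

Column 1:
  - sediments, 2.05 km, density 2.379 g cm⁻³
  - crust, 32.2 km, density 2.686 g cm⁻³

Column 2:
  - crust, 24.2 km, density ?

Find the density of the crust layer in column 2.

2.69 g cm⁻³

Take the compensation level at the base of the deeper column (depth z_c below the surface of column 1) and equate Σ ρ_i t_i down to z_c; mantle fills any gap and the z_c terms cancel.
Column 1: 2.05×2.379 + 32.2×2.686 + (z_c − 34.25)×3.27
Column 2: 2.05×0 + 24.2×ρ + (z_c − 2.05 − 24.2)×3.27
The z_c×3.27 term appears on both sides and cancels. Collect the known terms of each column as K = Σ(ρt)_known − 3.27 × (depth of known layers): K_1 = 91.36615 − 3.27×34.25 = −20.63135; K_2 = 0 − 3.27×(2.05 + 24.2) = −85.8375.
Balance: K_1 = K_2 + 24.2×ρ, so ρ = (K_1 − K_2)/24.2 = 65.2062/24.2 = 2.69 g cm⁻³.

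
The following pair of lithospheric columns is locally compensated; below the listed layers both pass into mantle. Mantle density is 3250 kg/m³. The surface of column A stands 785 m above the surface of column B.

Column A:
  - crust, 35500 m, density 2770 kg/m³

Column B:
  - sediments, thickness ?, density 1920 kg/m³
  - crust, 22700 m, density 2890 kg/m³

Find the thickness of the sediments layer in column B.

Take the compensation level at the base of the deeper column (depth z_c below the surface of column A) and equate Σ ρ_i t_i down to z_c; mantle fills any gap and the z_c terms cancel.
Column A: 35500×2770 + (z_c − 35500)×3250
Column B: 785×0 + x×1920 + 22700×2890 + (z_c − 785 − 22700 − x)×3250
The z_c×3250 term appears on both sides and cancels. Collect the known terms of each column as K = Σ(ρt)_known − 3250 × (depth of known layers): K_A = 98335000 − 3250×35500 = −17040000; K_B = 65603000 − 3250×(785 + 22700) = −10723250.
Balance: K_A = K_B − x×(3250 − 1920), so x = (K_B − K_A)/(3250 − 1920) = 6316750/1330 = 4750 m.

4750 m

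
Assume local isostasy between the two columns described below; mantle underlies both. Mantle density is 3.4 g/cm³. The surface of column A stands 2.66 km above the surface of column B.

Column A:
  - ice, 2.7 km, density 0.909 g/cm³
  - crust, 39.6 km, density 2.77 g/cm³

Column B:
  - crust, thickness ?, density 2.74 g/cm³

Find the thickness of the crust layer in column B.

34.3 km

Take the compensation level at the base of the deeper column (depth z_c below the surface of column A) and equate Σ ρ_i t_i down to z_c; mantle fills any gap and the z_c terms cancel.
Column A: 2.7×0.909 + 39.6×2.77 + (z_c − 42.3)×3.4
Column B: 2.66×0 + x×2.74 + (z_c − 2.66 − 0 − x)×3.4
The z_c×3.4 term appears on both sides and cancels. Collect the known terms of each column as K = Σ(ρt)_known − 3.4 × (depth of known layers): K_A = 112.1463 − 3.4×42.3 = −31.6737; K_B = 0 − 3.4×(2.66 + 0) = −9.044.
Balance: K_A = K_B − x×(3.4 − 2.74), so x = (K_B − K_A)/(3.4 − 2.74) = 22.6297/0.66 = 34.3 km.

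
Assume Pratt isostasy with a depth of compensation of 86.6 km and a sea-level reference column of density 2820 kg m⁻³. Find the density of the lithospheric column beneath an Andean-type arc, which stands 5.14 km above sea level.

2660 kg m⁻³

Pratt balance: ρ_ref D = ρ (D + h).
ρ = ρ_ref D/(D + h) = 2820 × 86.6 km/(86.6 km + 5.14 km) = 2660 kg m⁻³.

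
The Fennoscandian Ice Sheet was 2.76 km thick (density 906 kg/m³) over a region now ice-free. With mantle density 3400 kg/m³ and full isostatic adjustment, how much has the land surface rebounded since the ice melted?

0.735 km

Removing the load lets mantle flow back in; uplift u satisfies ρ_ice t = ρ_m u.
u = t ρ_ice/ρ_m = 2.76 km × 906/3400 = 0.735 km.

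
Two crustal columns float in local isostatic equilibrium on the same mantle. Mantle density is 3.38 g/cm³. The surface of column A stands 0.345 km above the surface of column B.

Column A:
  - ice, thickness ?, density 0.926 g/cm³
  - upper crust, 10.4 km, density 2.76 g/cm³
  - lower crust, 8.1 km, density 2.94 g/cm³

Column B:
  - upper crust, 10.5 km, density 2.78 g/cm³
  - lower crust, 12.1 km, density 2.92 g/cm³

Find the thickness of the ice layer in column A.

1.23 km

Take the compensation level at the base of the deeper column (depth z_c below the surface of column A) and equate Σ ρ_i t_i down to z_c; mantle fills any gap and the z_c terms cancel.
Column A: x×0.926 + 10.4×2.76 + 8.1×2.94 + (z_c − 18.5 − x)×3.38
Column B: 0.345×0 + 10.5×2.78 + 12.1×2.92 + (z_c − 0.345 − 22.6)×3.38
The z_c×3.38 term appears on both sides and cancels. Collect the known terms of each column as K = Σ(ρt)_known − 3.38 × (depth of known layers): K_A = 52.518 − 3.38×18.5 = −10.012; K_B = 64.522 − 3.38×(0.345 + 22.6) = −13.0321.
Balance: K_A − x×(3.38 − 0.926) = K_B, so x = (K_A − K_B)/(3.38 − 0.926) = 3.0201/2.454 = 1.23 km.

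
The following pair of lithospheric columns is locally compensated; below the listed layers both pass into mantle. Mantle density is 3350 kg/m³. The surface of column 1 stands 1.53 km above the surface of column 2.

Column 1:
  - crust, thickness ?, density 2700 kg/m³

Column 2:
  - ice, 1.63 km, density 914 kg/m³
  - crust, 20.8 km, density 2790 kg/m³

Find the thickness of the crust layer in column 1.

Take the compensation level at the base of the deeper column (depth z_c below the surface of column 1) and equate Σ ρ_i t_i down to z_c; mantle fills any gap and the z_c terms cancel.
Column 1: x×2700 + (z_c − 0 − x)×3350
Column 2: 1.53×0 + 1.63×914 + 20.8×2790 + (z_c − 1.53 − 22.43)×3350
The z_c×3350 term appears on both sides and cancels. Collect the known terms of each column as K = Σ(ρt)_known − 3350 × (depth of known layers): K_1 = 0 − 3350×0 = 0; K_2 = 59521.82 − 3350×(1.53 + 22.43) = −20744.18.
Balance: K_1 − x×(3350 − 2700) = K_2, so x = (K_1 − K_2)/(3350 − 2700) = 20744.2/650 = 31.9 km.

31.9 km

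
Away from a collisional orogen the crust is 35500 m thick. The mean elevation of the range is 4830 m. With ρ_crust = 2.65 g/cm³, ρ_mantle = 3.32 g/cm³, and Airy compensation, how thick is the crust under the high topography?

Root depth r = h ρ_c / (ρ_m − ρ_c) = 4830 m × 2.65 / 0.67 = 19100 m.
Total thickness = T + h + r = 35500 m + 4830 m + 19100 m = 59400 m.

59400 m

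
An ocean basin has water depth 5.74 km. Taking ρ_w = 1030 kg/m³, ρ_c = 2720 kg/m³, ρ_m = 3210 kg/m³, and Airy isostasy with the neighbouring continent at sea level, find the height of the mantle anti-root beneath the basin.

In Airy isostatic equilibrium: replacing crust with seawater at the top is compensated by replacing crust with mantle at the base: d (ρ_c − ρ_w) = a (ρ_m − ρ_c).
a = d (ρ_c − ρ_w)/(ρ_m − ρ_c) = 5.74 km × 1690/490 = 19.8 km.

19.8 km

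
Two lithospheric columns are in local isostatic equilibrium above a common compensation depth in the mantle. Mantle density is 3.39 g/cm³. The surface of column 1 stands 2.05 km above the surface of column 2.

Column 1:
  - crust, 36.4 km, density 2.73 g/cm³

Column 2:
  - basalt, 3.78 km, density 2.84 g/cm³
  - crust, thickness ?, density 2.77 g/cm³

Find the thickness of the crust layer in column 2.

24.2 km

Take the compensation level at the base of the deeper column (depth z_c below the surface of column 1) and equate Σ ρ_i t_i down to z_c; mantle fills any gap and the z_c terms cancel.
Column 1: 36.4×2.73 + (z_c − 36.4)×3.39
Column 2: 2.05×0 + 3.78×2.84 + x×2.77 + (z_c − 2.05 − 3.78 − x)×3.39
The z_c×3.39 term appears on both sides and cancels. Collect the known terms of each column as K = Σ(ρt)_known − 3.39 × (depth of known layers): K_1 = 99.372 − 3.39×36.4 = −24.024; K_2 = 10.7352 − 3.39×(2.05 + 3.78) = −9.0285.
Balance: K_1 = K_2 − x×(3.39 − 2.77), so x = (K_2 − K_1)/(3.39 − 2.77) = 14.9955/0.62 = 24.2 km.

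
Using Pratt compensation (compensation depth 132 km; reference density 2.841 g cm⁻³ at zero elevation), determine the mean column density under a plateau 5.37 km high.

Pratt balance: ρ_ref D = ρ (D + h).
ρ = ρ_ref D/(D + h) = 2.841 × 132 km/(132 km + 5.37 km) = 2.73 g cm⁻³.

2.73 g cm⁻³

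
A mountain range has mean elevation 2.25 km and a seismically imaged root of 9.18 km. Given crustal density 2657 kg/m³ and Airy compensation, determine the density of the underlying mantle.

Airy balance: ρ_c h = (ρ_m − ρ_c) r → ρ_m = ρ_c (1 + h/r).
ρ_m = 2657 × (1 + 2.25 km/9.18 km) = 3310 kg/m³.

3310 kg/m³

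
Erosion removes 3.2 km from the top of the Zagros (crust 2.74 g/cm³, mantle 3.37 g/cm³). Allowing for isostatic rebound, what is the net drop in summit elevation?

0.598 km

Rebound u = e ρ_c/ρ_m = 3.2 km × 2.74/3.37 = 2.602 km.
Net surface drop = e − u = 3.2 km − 2.602 km = e (ρ_m − ρ_c)/ρ_m = 0.598 km.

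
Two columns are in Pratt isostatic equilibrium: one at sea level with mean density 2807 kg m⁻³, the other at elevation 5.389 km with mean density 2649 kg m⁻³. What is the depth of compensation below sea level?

ρ_ref D = ρ (D + h) → D (ρ_ref − ρ) = ρ h.
D = ρ h/(ρ_ref − ρ) = 2649 × 5.389 km/(2807 − 2649) = 90.4 km.

90.4 km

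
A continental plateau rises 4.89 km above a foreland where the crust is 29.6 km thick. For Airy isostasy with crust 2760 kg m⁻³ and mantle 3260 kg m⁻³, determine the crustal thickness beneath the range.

61.5 km

Root depth r = h ρ_c / (ρ_m − ρ_c) = 4.89 km × 2760 / 500 = 26.99 km.
Total thickness = T + h + r = 29.6 km + 4.89 km + 26.99 km = 61.5 km.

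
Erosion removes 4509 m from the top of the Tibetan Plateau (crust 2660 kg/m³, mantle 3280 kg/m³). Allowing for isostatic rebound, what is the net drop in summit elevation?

852 m

Rebound u = e ρ_c/ρ_m = 4509 m × 2660/3280 = 3657 m.
Net surface drop = e − u = 4509 m − 3657 m = e (ρ_m − ρ_c)/ρ_m = 852 m.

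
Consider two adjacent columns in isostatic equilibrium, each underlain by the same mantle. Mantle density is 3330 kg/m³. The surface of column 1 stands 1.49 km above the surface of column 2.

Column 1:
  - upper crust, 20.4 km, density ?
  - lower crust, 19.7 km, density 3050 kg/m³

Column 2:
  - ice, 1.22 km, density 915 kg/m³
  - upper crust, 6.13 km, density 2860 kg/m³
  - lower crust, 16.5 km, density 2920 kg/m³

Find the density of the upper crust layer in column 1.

Take the compensation level at the base of the deeper column (depth z_c below the surface of column 1) and equate Σ ρ_i t_i down to z_c; mantle fills any gap and the z_c terms cancel.
Column 1: 20.4×ρ + 19.7×3050 + (z_c − 40.1)×3330
Column 2: 1.49×0 + 1.22×915 + 6.13×2860 + 16.5×2920 + (z_c − 1.49 − 23.85)×3330
The z_c×3330 term appears on both sides and cancels. Collect the known terms of each column as K = Σ(ρt)_known − 3330 × (depth of known layers): K_1 = 60085 − 3330×40.1 = −73448; K_2 = 66828.1 − 3330×(1.49 + 23.85) = −17554.1.
Balance: K_1 + 20.4×ρ = K_2, so ρ = (K_2 − K_1)/20.4 = 55893.9/20.4 = 2740 kg/m³.

2740 kg/m³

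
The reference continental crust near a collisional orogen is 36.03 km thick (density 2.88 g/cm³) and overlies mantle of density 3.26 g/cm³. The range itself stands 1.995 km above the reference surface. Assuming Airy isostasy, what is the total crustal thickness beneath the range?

Root depth r = h ρ_c / (ρ_m − ρ_c) = 1.995 km × 2.88 / 0.38 = 15.12 km.
Total thickness = T + h + r = 36.03 km + 1.995 km + 15.12 km = 53.1 km.

53.1 km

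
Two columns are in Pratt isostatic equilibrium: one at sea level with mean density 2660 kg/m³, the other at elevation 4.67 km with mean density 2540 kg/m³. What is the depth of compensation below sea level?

ρ_ref D = ρ (D + h) → D (ρ_ref − ρ) = ρ h.
D = ρ h/(ρ_ref − ρ) = 2540 × 4.67 km/(2660 − 2540) = 98.8 km.

98.8 km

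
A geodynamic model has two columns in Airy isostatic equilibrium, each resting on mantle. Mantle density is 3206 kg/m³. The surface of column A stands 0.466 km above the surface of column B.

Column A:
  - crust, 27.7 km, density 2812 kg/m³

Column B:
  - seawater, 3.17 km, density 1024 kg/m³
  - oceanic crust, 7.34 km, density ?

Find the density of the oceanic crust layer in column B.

Take the compensation level at the base of the deeper column (depth z_c below the surface of column A) and equate Σ ρ_i t_i down to z_c; mantle fills any gap and the z_c terms cancel.
Column A: 27.7×2812 + (z_c − 27.7)×3206
Column B: 0.466×0 + 3.17×1024 + 7.34×ρ + (z_c − 0.466 − 10.51)×3206
The z_c×3206 term appears on both sides and cancels. Collect the known terms of each column as K = Σ(ρt)_known − 3206 × (depth of known layers): K_A = 77892.4 − 3206×27.7 = −10913.8; K_B = 3246.08 − 3206×(0.466 + 10.51) = −31942.976.
Balance: K_A = K_B + 7.34×ρ, so ρ = (K_A − K_B)/7.34 = 21029.2/7.34 = 2870 kg/m³.

2870 kg/m³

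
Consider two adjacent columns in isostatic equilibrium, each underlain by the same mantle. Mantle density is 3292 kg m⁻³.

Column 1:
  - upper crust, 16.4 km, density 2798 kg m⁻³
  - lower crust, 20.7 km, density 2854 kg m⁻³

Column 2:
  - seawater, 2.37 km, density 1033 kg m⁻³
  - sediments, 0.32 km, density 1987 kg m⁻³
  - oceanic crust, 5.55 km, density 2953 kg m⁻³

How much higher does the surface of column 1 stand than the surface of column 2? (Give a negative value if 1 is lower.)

2.89 km

For any compensation level in the mantle, the mantle terms cancel and isostasy reduces to e = (Σt_1 − Σt_2) − (Σ(ρt)_1 − Σ(ρt)_2) / ρ_m.
Σt_1 = 37.1 km; Σt_2 = 8.24 km; Σ(ρt)_1 = 104965; Σ(ρt)_2 = 19473.2 (in km·kg m⁻³).
e = (37.1 − 8.24) − (104965 − 19473.2) / 3292 = 2.89 km.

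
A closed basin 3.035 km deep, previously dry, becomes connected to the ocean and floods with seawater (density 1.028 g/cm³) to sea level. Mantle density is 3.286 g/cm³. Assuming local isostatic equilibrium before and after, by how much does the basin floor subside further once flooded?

1.38 km

After flooding the water column is d + s deep. Its weight must equal the weight of mantle displaced by the extra subsidence s: (d + s) ρ_w = s ρ_m.
s = d ρ_w / (ρ_m − ρ_w) = 3.035 km × 1.028/(3.286 − 1.028) = 1.38 km.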